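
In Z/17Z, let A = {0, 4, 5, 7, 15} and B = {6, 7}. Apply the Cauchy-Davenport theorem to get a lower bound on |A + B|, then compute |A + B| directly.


Cauchy-Davenport: |A + B| ≥ min(p, |A| + |B| - 1) for A, B nonempty in Z/pZ.
|A| = 5, |B| = 2, p = 17.
CD lower bound = min(17, 5 + 2 - 1) = min(17, 6) = 6.
Compute A + B mod 17 directly:
a = 0: 0+6=6, 0+7=7
a = 4: 4+6=10, 4+7=11
a = 5: 5+6=11, 5+7=12
a = 7: 7+6=13, 7+7=14
a = 15: 15+6=4, 15+7=5
A + B = {4, 5, 6, 7, 10, 11, 12, 13, 14}, so |A + B| = 9.
Verify: 9 ≥ 6? Yes ✓.

CD lower bound = 6, actual |A + B| = 9.


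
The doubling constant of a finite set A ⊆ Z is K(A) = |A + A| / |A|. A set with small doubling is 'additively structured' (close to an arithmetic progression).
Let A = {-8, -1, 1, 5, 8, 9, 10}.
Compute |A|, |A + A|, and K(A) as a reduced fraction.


|A| = 7.
Compute A + A by enumerating all 49 pairs.
A + A = {-16, -9, -7, -3, -2, 0, 1, 2, 4, 6, 7, 8, 9, 10, 11, 13, 14, 15, 16, 17, 18, 19, 20}, so |A + A| = 23.
K = |A + A| / |A| = 23/7 (already in lowest terms) ≈ 3.2857.
Reference: AP of size 7 gives K = 13/7 ≈ 1.8571; a fully generic set of size 7 gives K ≈ 4.0000.

|A| = 7, |A + A| = 23, K = 23/7.


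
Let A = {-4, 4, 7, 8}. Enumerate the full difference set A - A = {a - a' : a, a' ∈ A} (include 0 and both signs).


A - A = {a - a' : a, a' ∈ A}.
Compute a - a' for each ordered pair (a, a'):
a = -4: -4--4=0, -4-4=-8, -4-7=-11, -4-8=-12
a = 4: 4--4=8, 4-4=0, 4-7=-3, 4-8=-4
a = 7: 7--4=11, 7-4=3, 7-7=0, 7-8=-1
a = 8: 8--4=12, 8-4=4, 8-7=1, 8-8=0
Collecting distinct values (and noting 0 appears from a-a):
A - A = {-12, -11, -8, -4, -3, -1, 0, 1, 3, 4, 8, 11, 12}
|A - A| = 13

A - A = {-12, -11, -8, -4, -3, -1, 0, 1, 3, 4, 8, 11, 12}


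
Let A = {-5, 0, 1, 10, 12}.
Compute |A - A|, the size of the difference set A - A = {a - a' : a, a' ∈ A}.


A - A = {a - a' : a, a' ∈ A}; |A| = 5.
Bounds: 2|A|-1 ≤ |A - A| ≤ |A|² - |A| + 1, i.e. 9 ≤ |A - A| ≤ 21.
Note: 0 ∈ A - A always (from a - a). The set is symmetric: if d ∈ A - A then -d ∈ A - A.
Enumerate nonzero differences d = a - a' with a > a' (then include -d):
Positive differences: {1, 2, 5, 6, 9, 10, 11, 12, 15, 17}
Full difference set: {0} ∪ (positive diffs) ∪ (negative diffs).
|A - A| = 1 + 2·10 = 21 (matches direct enumeration: 21).

|A - A| = 21


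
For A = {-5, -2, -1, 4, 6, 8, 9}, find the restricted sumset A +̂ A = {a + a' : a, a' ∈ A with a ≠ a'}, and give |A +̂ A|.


Restricted sumset: A +̂ A = {a + a' : a ∈ A, a' ∈ A, a ≠ a'}.
Equivalently, take A + A and drop any sum 2a that is achievable ONLY as a + a for a ∈ A (i.e. sums representable only with equal summands).
Enumerate pairs (a, a') with a < a' (symmetric, so each unordered pair gives one sum; this covers all a ≠ a'):
  -5 + -2 = -7
  -5 + -1 = -6
  -5 + 4 = -1
  -5 + 6 = 1
  -5 + 8 = 3
  -5 + 9 = 4
  -2 + -1 = -3
  -2 + 4 = 2
  -2 + 6 = 4
  -2 + 8 = 6
  -2 + 9 = 7
  -1 + 4 = 3
  -1 + 6 = 5
  -1 + 8 = 7
  -1 + 9 = 8
  4 + 6 = 10
  4 + 8 = 12
  4 + 9 = 13
  6 + 8 = 14
  6 + 9 = 15
  8 + 9 = 17
Collected distinct sums: {-7, -6, -3, -1, 1, 2, 3, 4, 5, 6, 7, 8, 10, 12, 13, 14, 15, 17}
|A +̂ A| = 18
(Reference bound: |A +̂ A| ≥ 2|A| - 3 for |A| ≥ 2, with |A| = 7 giving ≥ 11.)

|A +̂ A| = 18


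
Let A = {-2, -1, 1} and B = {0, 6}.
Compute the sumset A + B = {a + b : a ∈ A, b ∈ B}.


A + B = {a + b : a ∈ A, b ∈ B}.
Enumerate all |A|·|B| = 3·2 = 6 pairs (a, b) and collect distinct sums.
a = -2: -2+0=-2, -2+6=4
a = -1: -1+0=-1, -1+6=5
a = 1: 1+0=1, 1+6=7
Collecting distinct sums: A + B = {-2, -1, 1, 4, 5, 7}
|A + B| = 6

A + B = {-2, -1, 1, 4, 5, 7}


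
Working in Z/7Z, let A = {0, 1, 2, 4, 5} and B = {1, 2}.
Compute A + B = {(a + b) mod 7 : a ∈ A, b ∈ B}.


Work in Z/7Z: reduce every sum a + b modulo 7.
Enumerate all 10 pairs:
a = 0: 0+1=1, 0+2=2
a = 1: 1+1=2, 1+2=3
a = 2: 2+1=3, 2+2=4
a = 4: 4+1=5, 4+2=6
a = 5: 5+1=6, 5+2=0
Distinct residues collected: {0, 1, 2, 3, 4, 5, 6}
|A + B| = 7 (out of 7 total residues).

A + B = {0, 1, 2, 3, 4, 5, 6}


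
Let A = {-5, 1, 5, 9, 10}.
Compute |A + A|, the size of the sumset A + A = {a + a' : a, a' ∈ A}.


A + A = {a + a' : a, a' ∈ A}; |A| = 5.
General bounds: 2|A| - 1 ≤ |A + A| ≤ |A|(|A|+1)/2, i.e. 9 ≤ |A + A| ≤ 15.
Lower bound 2|A|-1 is attained iff A is an arithmetic progression.
Enumerate sums a + a' for a ≤ a' (symmetric, so this suffices):
a = -5: -5+-5=-10, -5+1=-4, -5+5=0, -5+9=4, -5+10=5
a = 1: 1+1=2, 1+5=6, 1+9=10, 1+10=11
a = 5: 5+5=10, 5+9=14, 5+10=15
a = 9: 9+9=18, 9+10=19
a = 10: 10+10=20
Distinct sums: {-10, -4, 0, 2, 4, 5, 6, 10, 11, 14, 15, 18, 19, 20}
|A + A| = 14

|A + A| = 14


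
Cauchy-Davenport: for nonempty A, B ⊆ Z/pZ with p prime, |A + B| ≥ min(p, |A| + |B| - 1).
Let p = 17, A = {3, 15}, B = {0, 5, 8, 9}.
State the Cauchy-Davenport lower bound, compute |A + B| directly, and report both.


Cauchy-Davenport: |A + B| ≥ min(p, |A| + |B| - 1) for A, B nonempty in Z/pZ.
|A| = 2, |B| = 4, p = 17.
CD lower bound = min(17, 2 + 4 - 1) = min(17, 5) = 5.
Compute A + B mod 17 directly:
a = 3: 3+0=3, 3+5=8, 3+8=11, 3+9=12
a = 15: 15+0=15, 15+5=3, 15+8=6, 15+9=7
A + B = {3, 6, 7, 8, 11, 12, 15}, so |A + B| = 7.
Verify: 7 ≥ 5? Yes ✓.

CD lower bound = 5, actual |A + B| = 7.


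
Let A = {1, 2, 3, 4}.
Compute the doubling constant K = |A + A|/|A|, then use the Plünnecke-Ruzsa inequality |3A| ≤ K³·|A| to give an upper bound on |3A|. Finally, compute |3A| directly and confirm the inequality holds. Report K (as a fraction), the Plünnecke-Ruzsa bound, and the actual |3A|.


|A| = 4.
Step 1: Compute A + A by enumerating all 16 pairs.
A + A = {2, 3, 4, 5, 6, 7, 8}, so |A + A| = 7.
Step 2: Doubling constant K = |A + A|/|A| = 7/4 = 7/4 ≈ 1.7500.
Step 3: Plünnecke-Ruzsa gives |3A| ≤ K³·|A| = (1.7500)³ · 4 ≈ 21.4375.
Step 4: Compute 3A = A + A + A directly by enumerating all triples (a,b,c) ∈ A³; |3A| = 10.
Step 5: Check 10 ≤ 21.4375? Yes ✓.

K = 7/4, Plünnecke-Ruzsa bound K³|A| ≈ 21.4375, |3A| = 10, inequality holds.


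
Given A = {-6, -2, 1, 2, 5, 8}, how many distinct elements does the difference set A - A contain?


A - A = {a - a' : a, a' ∈ A}; |A| = 6.
Bounds: 2|A|-1 ≤ |A - A| ≤ |A|² - |A| + 1, i.e. 11 ≤ |A - A| ≤ 31.
Note: 0 ∈ A - A always (from a - a). The set is symmetric: if d ∈ A - A then -d ∈ A - A.
Enumerate nonzero differences d = a - a' with a > a' (then include -d):
Positive differences: {1, 3, 4, 6, 7, 8, 10, 11, 14}
Full difference set: {0} ∪ (positive diffs) ∪ (negative diffs).
|A - A| = 1 + 2·9 = 19 (matches direct enumeration: 19).

|A - A| = 19


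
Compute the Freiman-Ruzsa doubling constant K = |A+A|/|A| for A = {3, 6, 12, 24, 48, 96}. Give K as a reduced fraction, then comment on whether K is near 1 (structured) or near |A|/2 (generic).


|A| = 6.
Compute A + A by enumerating all 36 pairs.
A + A = {6, 9, 12, 15, 18, 24, 27, 30, 36, 48, 51, 54, 60, 72, 96, 99, 102, 108, 120, 144, 192}, so |A + A| = 21.
K = |A + A| / |A| = 21/6 = 7/2 ≈ 3.5000.
Reference: AP of size 6 gives K = 11/6 ≈ 1.8333; a fully generic set of size 6 gives K ≈ 3.5000.

|A| = 6, |A + A| = 21, K = 21/6 = 7/2.


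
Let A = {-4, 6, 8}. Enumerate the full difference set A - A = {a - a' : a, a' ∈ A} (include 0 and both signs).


A - A = {a - a' : a, a' ∈ A}.
Compute a - a' for each ordered pair (a, a'):
a = -4: -4--4=0, -4-6=-10, -4-8=-12
a = 6: 6--4=10, 6-6=0, 6-8=-2
a = 8: 8--4=12, 8-6=2, 8-8=0
Collecting distinct values (and noting 0 appears from a-a):
A - A = {-12, -10, -2, 0, 2, 10, 12}
|A - A| = 7

A - A = {-12, -10, -2, 0, 2, 10, 12}


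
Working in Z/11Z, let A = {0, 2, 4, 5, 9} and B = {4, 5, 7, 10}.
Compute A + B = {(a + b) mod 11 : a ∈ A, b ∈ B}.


Work in Z/11Z: reduce every sum a + b modulo 11.
Enumerate all 20 pairs:
a = 0: 0+4=4, 0+5=5, 0+7=7, 0+10=10
a = 2: 2+4=6, 2+5=7, 2+7=9, 2+10=1
a = 4: 4+4=8, 4+5=9, 4+7=0, 4+10=3
a = 5: 5+4=9, 5+5=10, 5+7=1, 5+10=4
a = 9: 9+4=2, 9+5=3, 9+7=5, 9+10=8
Distinct residues collected: {0, 1, 2, 3, 4, 5, 6, 7, 8, 9, 10}
|A + B| = 11 (out of 11 total residues).

A + B = {0, 1, 2, 3, 4, 5, 6, 7, 8, 9, 10}


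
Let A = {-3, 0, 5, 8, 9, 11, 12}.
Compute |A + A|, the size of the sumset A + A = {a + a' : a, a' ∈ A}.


A + A = {a + a' : a, a' ∈ A}; |A| = 7.
General bounds: 2|A| - 1 ≤ |A + A| ≤ |A|(|A|+1)/2, i.e. 13 ≤ |A + A| ≤ 28.
Lower bound 2|A|-1 is attained iff A is an arithmetic progression.
Enumerate sums a + a' for a ≤ a' (symmetric, so this suffices):
a = -3: -3+-3=-6, -3+0=-3, -3+5=2, -3+8=5, -3+9=6, -3+11=8, -3+12=9
a = 0: 0+0=0, 0+5=5, 0+8=8, 0+9=9, 0+11=11, 0+12=12
a = 5: 5+5=10, 5+8=13, 5+9=14, 5+11=16, 5+12=17
a = 8: 8+8=16, 8+9=17, 8+11=19, 8+12=20
a = 9: 9+9=18, 9+11=20, 9+12=21
a = 11: 11+11=22, 11+12=23
a = 12: 12+12=24
Distinct sums: {-6, -3, 0, 2, 5, 6, 8, 9, 10, 11, 12, 13, 14, 16, 17, 18, 19, 20, 21, 22, 23, 24}
|A + A| = 22

|A + A| = 22


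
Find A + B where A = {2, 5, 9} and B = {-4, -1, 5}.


A + B = {a + b : a ∈ A, b ∈ B}.
Enumerate all |A|·|B| = 3·3 = 9 pairs (a, b) and collect distinct sums.
a = 2: 2+-4=-2, 2+-1=1, 2+5=7
a = 5: 5+-4=1, 5+-1=4, 5+5=10
a = 9: 9+-4=5, 9+-1=8, 9+5=14
Collecting distinct sums: A + B = {-2, 1, 4, 5, 7, 8, 10, 14}
|A + B| = 8

A + B = {-2, 1, 4, 5, 7, 8, 10, 14}


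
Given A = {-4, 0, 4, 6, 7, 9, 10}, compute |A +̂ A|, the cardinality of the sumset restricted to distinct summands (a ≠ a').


Restricted sumset: A +̂ A = {a + a' : a ∈ A, a' ∈ A, a ≠ a'}.
Equivalently, take A + A and drop any sum 2a that is achievable ONLY as a + a for a ∈ A (i.e. sums representable only with equal summands).
Enumerate pairs (a, a') with a < a' (symmetric, so each unordered pair gives one sum; this covers all a ≠ a'):
  -4 + 0 = -4
  -4 + 4 = 0
  -4 + 6 = 2
  -4 + 7 = 3
  -4 + 9 = 5
  -4 + 10 = 6
  0 + 4 = 4
  0 + 6 = 6
  0 + 7 = 7
  0 + 9 = 9
  0 + 10 = 10
  4 + 6 = 10
  4 + 7 = 11
  4 + 9 = 13
  4 + 10 = 14
  6 + 7 = 13
  6 + 9 = 15
  6 + 10 = 16
  7 + 9 = 16
  7 + 10 = 17
  9 + 10 = 19
Collected distinct sums: {-4, 0, 2, 3, 4, 5, 6, 7, 9, 10, 11, 13, 14, 15, 16, 17, 19}
|A +̂ A| = 17
(Reference bound: |A +̂ A| ≥ 2|A| - 3 for |A| ≥ 2, with |A| = 7 giving ≥ 11.)

|A +̂ A| = 17


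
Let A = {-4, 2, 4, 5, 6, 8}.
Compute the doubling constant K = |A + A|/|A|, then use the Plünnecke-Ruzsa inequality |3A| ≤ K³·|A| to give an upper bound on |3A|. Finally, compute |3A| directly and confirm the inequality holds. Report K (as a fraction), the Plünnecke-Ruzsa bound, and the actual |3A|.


|A| = 6.
Step 1: Compute A + A by enumerating all 36 pairs.
A + A = {-8, -2, 0, 1, 2, 4, 6, 7, 8, 9, 10, 11, 12, 13, 14, 16}, so |A + A| = 16.
Step 2: Doubling constant K = |A + A|/|A| = 16/6 = 16/6 ≈ 2.6667.
Step 3: Plünnecke-Ruzsa gives |3A| ≤ K³·|A| = (2.6667)³ · 6 ≈ 113.7778.
Step 4: Compute 3A = A + A + A directly by enumerating all triples (a,b,c) ∈ A³; |3A| = 28.
Step 5: Check 28 ≤ 113.7778? Yes ✓.

K = 16/6, Plünnecke-Ruzsa bound K³|A| ≈ 113.7778, |3A| = 28, inequality holds.


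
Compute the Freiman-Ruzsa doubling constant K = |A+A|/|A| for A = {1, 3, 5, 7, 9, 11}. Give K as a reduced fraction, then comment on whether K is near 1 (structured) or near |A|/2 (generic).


|A| = 6.
Compute A + A by enumerating all 36 pairs.
A + A = {2, 4, 6, 8, 10, 12, 14, 16, 18, 20, 22}, so |A + A| = 11.
K = |A + A| / |A| = 11/6 (already in lowest terms) ≈ 1.8333.
Reference: AP of size 6 gives K = 11/6 ≈ 1.8333; a fully generic set of size 6 gives K ≈ 3.5000.

|A| = 6, |A + A| = 11, K = 11/6.


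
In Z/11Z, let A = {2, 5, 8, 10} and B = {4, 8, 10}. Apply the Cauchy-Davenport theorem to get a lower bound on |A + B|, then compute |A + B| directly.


Cauchy-Davenport: |A + B| ≥ min(p, |A| + |B| - 1) for A, B nonempty in Z/pZ.
|A| = 4, |B| = 3, p = 11.
CD lower bound = min(11, 4 + 3 - 1) = min(11, 6) = 6.
Compute A + B mod 11 directly:
a = 2: 2+4=6, 2+8=10, 2+10=1
a = 5: 5+4=9, 5+8=2, 5+10=4
a = 8: 8+4=1, 8+8=5, 8+10=7
a = 10: 10+4=3, 10+8=7, 10+10=9
A + B = {1, 2, 3, 4, 5, 6, 7, 9, 10}, so |A + B| = 9.
Verify: 9 ≥ 6? Yes ✓.

CD lower bound = 6, actual |A + B| = 9.


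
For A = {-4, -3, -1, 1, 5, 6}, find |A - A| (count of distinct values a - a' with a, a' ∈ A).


A - A = {a - a' : a, a' ∈ A}; |A| = 6.
Bounds: 2|A|-1 ≤ |A - A| ≤ |A|² - |A| + 1, i.e. 11 ≤ |A - A| ≤ 31.
Note: 0 ∈ A - A always (from a - a). The set is symmetric: if d ∈ A - A then -d ∈ A - A.
Enumerate nonzero differences d = a - a' with a > a' (then include -d):
Positive differences: {1, 2, 3, 4, 5, 6, 7, 8, 9, 10}
Full difference set: {0} ∪ (positive diffs) ∪ (negative diffs).
|A - A| = 1 + 2·10 = 21 (matches direct enumeration: 21).

|A - A| = 21


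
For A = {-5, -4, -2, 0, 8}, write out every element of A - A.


A - A = {a - a' : a, a' ∈ A}.
Compute a - a' for each ordered pair (a, a'):
a = -5: -5--5=0, -5--4=-1, -5--2=-3, -5-0=-5, -5-8=-13
a = -4: -4--5=1, -4--4=0, -4--2=-2, -4-0=-4, -4-8=-12
a = -2: -2--5=3, -2--4=2, -2--2=0, -2-0=-2, -2-8=-10
a = 0: 0--5=5, 0--4=4, 0--2=2, 0-0=0, 0-8=-8
a = 8: 8--5=13, 8--4=12, 8--2=10, 8-0=8, 8-8=0
Collecting distinct values (and noting 0 appears from a-a):
A - A = {-13, -12, -10, -8, -5, -4, -3, -2, -1, 0, 1, 2, 3, 4, 5, 8, 10, 12, 13}
|A - A| = 19

A - A = {-13, -12, -10, -8, -5, -4, -3, -2, -1, 0, 1, 2, 3, 4, 5, 8, 10, 12, 13}


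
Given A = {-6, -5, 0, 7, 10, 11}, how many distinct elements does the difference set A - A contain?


A - A = {a - a' : a, a' ∈ A}; |A| = 6.
Bounds: 2|A|-1 ≤ |A - A| ≤ |A|² - |A| + 1, i.e. 11 ≤ |A - A| ≤ 31.
Note: 0 ∈ A - A always (from a - a). The set is symmetric: if d ∈ A - A then -d ∈ A - A.
Enumerate nonzero differences d = a - a' with a > a' (then include -d):
Positive differences: {1, 3, 4, 5, 6, 7, 10, 11, 12, 13, 15, 16, 17}
Full difference set: {0} ∪ (positive diffs) ∪ (negative diffs).
|A - A| = 1 + 2·13 = 27 (matches direct enumeration: 27).

|A - A| = 27


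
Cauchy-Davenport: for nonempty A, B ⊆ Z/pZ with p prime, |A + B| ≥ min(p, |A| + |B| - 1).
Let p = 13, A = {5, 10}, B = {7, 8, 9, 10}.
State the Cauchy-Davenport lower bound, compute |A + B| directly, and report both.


Cauchy-Davenport: |A + B| ≥ min(p, |A| + |B| - 1) for A, B nonempty in Z/pZ.
|A| = 2, |B| = 4, p = 13.
CD lower bound = min(13, 2 + 4 - 1) = min(13, 5) = 5.
Compute A + B mod 13 directly:
a = 5: 5+7=12, 5+8=0, 5+9=1, 5+10=2
a = 10: 10+7=4, 10+8=5, 10+9=6, 10+10=7
A + B = {0, 1, 2, 4, 5, 6, 7, 12}, so |A + B| = 8.
Verify: 8 ≥ 5? Yes ✓.

CD lower bound = 5, actual |A + B| = 8.


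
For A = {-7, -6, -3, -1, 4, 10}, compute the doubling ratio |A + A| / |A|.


|A| = 6.
Compute A + A by enumerating all 36 pairs.
A + A = {-14, -13, -12, -10, -9, -8, -7, -6, -4, -3, -2, 1, 3, 4, 7, 8, 9, 14, 20}, so |A + A| = 19.
K = |A + A| / |A| = 19/6 (already in lowest terms) ≈ 3.1667.
Reference: AP of size 6 gives K = 11/6 ≈ 1.8333; a fully generic set of size 6 gives K ≈ 3.5000.

|A| = 6, |A + A| = 19, K = 19/6.


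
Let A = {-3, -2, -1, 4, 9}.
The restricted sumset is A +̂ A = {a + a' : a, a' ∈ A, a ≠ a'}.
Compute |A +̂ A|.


Restricted sumset: A +̂ A = {a + a' : a ∈ A, a' ∈ A, a ≠ a'}.
Equivalently, take A + A and drop any sum 2a that is achievable ONLY as a + a for a ∈ A (i.e. sums representable only with equal summands).
Enumerate pairs (a, a') with a < a' (symmetric, so each unordered pair gives one sum; this covers all a ≠ a'):
  -3 + -2 = -5
  -3 + -1 = -4
  -3 + 4 = 1
  -3 + 9 = 6
  -2 + -1 = -3
  -2 + 4 = 2
  -2 + 9 = 7
  -1 + 4 = 3
  -1 + 9 = 8
  4 + 9 = 13
Collected distinct sums: {-5, -4, -3, 1, 2, 3, 6, 7, 8, 13}
|A +̂ A| = 10
(Reference bound: |A +̂ A| ≥ 2|A| - 3 for |A| ≥ 2, with |A| = 5 giving ≥ 7.)

|A +̂ A| = 10


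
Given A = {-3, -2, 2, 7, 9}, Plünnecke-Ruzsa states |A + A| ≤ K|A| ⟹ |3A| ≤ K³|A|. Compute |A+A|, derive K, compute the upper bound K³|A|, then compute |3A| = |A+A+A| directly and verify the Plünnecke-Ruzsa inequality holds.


|A| = 5.
Step 1: Compute A + A by enumerating all 25 pairs.
A + A = {-6, -5, -4, -1, 0, 4, 5, 6, 7, 9, 11, 14, 16, 18}, so |A + A| = 14.
Step 2: Doubling constant K = |A + A|/|A| = 14/5 = 14/5 ≈ 2.8000.
Step 3: Plünnecke-Ruzsa gives |3A| ≤ K³·|A| = (2.8000)³ · 5 ≈ 109.7600.
Step 4: Compute 3A = A + A + A directly by enumerating all triples (a,b,c) ∈ A³; |3A| = 28.
Step 5: Check 28 ≤ 109.7600? Yes ✓.

K = 14/5, Plünnecke-Ruzsa bound K³|A| ≈ 109.7600, |3A| = 28, inequality holds.


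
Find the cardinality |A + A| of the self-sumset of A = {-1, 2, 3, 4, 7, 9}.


A + A = {a + a' : a, a' ∈ A}; |A| = 6.
General bounds: 2|A| - 1 ≤ |A + A| ≤ |A|(|A|+1)/2, i.e. 11 ≤ |A + A| ≤ 21.
Lower bound 2|A|-1 is attained iff A is an arithmetic progression.
Enumerate sums a + a' for a ≤ a' (symmetric, so this suffices):
a = -1: -1+-1=-2, -1+2=1, -1+3=2, -1+4=3, -1+7=6, -1+9=8
a = 2: 2+2=4, 2+3=5, 2+4=6, 2+7=9, 2+9=11
a = 3: 3+3=6, 3+4=7, 3+7=10, 3+9=12
a = 4: 4+4=8, 4+7=11, 4+9=13
a = 7: 7+7=14, 7+9=16
a = 9: 9+9=18
Distinct sums: {-2, 1, 2, 3, 4, 5, 6, 7, 8, 9, 10, 11, 12, 13, 14, 16, 18}
|A + A| = 17

|A + A| = 17


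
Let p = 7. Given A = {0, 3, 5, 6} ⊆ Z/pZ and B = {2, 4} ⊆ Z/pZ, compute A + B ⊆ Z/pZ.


Work in Z/7Z: reduce every sum a + b modulo 7.
Enumerate all 8 pairs:
a = 0: 0+2=2, 0+4=4
a = 3: 3+2=5, 3+4=0
a = 5: 5+2=0, 5+4=2
a = 6: 6+2=1, 6+4=3
Distinct residues collected: {0, 1, 2, 3, 4, 5}
|A + B| = 6 (out of 7 total residues).

A + B = {0, 1, 2, 3, 4, 5}


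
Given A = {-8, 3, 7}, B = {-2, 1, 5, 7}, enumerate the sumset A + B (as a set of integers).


A + B = {a + b : a ∈ A, b ∈ B}.
Enumerate all |A|·|B| = 3·4 = 12 pairs (a, b) and collect distinct sums.
a = -8: -8+-2=-10, -8+1=-7, -8+5=-3, -8+7=-1
a = 3: 3+-2=1, 3+1=4, 3+5=8, 3+7=10
a = 7: 7+-2=5, 7+1=8, 7+5=12, 7+7=14
Collecting distinct sums: A + B = {-10, -7, -3, -1, 1, 4, 5, 8, 10, 12, 14}
|A + B| = 11

A + B = {-10, -7, -3, -1, 1, 4, 5, 8, 10, 12, 14}


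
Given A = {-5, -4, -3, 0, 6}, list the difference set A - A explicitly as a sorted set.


A - A = {a - a' : a, a' ∈ A}.
Compute a - a' for each ordered pair (a, a'):
a = -5: -5--5=0, -5--4=-1, -5--3=-2, -5-0=-5, -5-6=-11
a = -4: -4--5=1, -4--4=0, -4--3=-1, -4-0=-4, -4-6=-10
a = -3: -3--5=2, -3--4=1, -3--3=0, -3-0=-3, -3-6=-9
a = 0: 0--5=5, 0--4=4, 0--3=3, 0-0=0, 0-6=-6
a = 6: 6--5=11, 6--4=10, 6--3=9, 6-0=6, 6-6=0
Collecting distinct values (and noting 0 appears from a-a):
A - A = {-11, -10, -9, -6, -5, -4, -3, -2, -1, 0, 1, 2, 3, 4, 5, 6, 9, 10, 11}
|A - A| = 19

A - A = {-11, -10, -9, -6, -5, -4, -3, -2, -1, 0, 1, 2, 3, 4, 5, 6, 9, 10, 11}


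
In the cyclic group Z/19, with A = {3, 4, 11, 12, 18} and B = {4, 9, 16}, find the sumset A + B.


Work in Z/19Z: reduce every sum a + b modulo 19.
Enumerate all 15 pairs:
a = 3: 3+4=7, 3+9=12, 3+16=0
a = 4: 4+4=8, 4+9=13, 4+16=1
a = 11: 11+4=15, 11+9=1, 11+16=8
a = 12: 12+4=16, 12+9=2, 12+16=9
a = 18: 18+4=3, 18+9=8, 18+16=15
Distinct residues collected: {0, 1, 2, 3, 7, 8, 9, 12, 13, 15, 16}
|A + B| = 11 (out of 19 total residues).

A + B = {0, 1, 2, 3, 7, 8, 9, 12, 13, 15, 16}


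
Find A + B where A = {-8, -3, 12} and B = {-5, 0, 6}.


A + B = {a + b : a ∈ A, b ∈ B}.
Enumerate all |A|·|B| = 3·3 = 9 pairs (a, b) and collect distinct sums.
a = -8: -8+-5=-13, -8+0=-8, -8+6=-2
a = -3: -3+-5=-8, -3+0=-3, -3+6=3
a = 12: 12+-5=7, 12+0=12, 12+6=18
Collecting distinct sums: A + B = {-13, -8, -3, -2, 3, 7, 12, 18}
|A + B| = 8

A + B = {-13, -8, -3, -2, 3, 7, 12, 18}


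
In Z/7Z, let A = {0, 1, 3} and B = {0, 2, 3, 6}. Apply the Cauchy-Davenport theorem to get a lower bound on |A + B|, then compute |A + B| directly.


Cauchy-Davenport: |A + B| ≥ min(p, |A| + |B| - 1) for A, B nonempty in Z/pZ.
|A| = 3, |B| = 4, p = 7.
CD lower bound = min(7, 3 + 4 - 1) = min(7, 6) = 6.
Compute A + B mod 7 directly:
a = 0: 0+0=0, 0+2=2, 0+3=3, 0+6=6
a = 1: 1+0=1, 1+2=3, 1+3=4, 1+6=0
a = 3: 3+0=3, 3+2=5, 3+3=6, 3+6=2
A + B = {0, 1, 2, 3, 4, 5, 6}, so |A + B| = 7.
Verify: 7 ≥ 6? Yes ✓.

CD lower bound = 6, actual |A + B| = 7.


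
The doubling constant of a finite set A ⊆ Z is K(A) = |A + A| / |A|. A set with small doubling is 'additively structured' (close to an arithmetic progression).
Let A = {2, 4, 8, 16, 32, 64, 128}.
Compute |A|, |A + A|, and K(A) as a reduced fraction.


|A| = 7.
Compute A + A by enumerating all 49 pairs.
A + A = {4, 6, 8, 10, 12, 16, 18, 20, 24, 32, 34, 36, 40, 48, 64, 66, 68, 72, 80, 96, 128, 130, 132, 136, 144, 160, 192, 256}, so |A + A| = 28.
K = |A + A| / |A| = 28/7 = 4/1 ≈ 4.0000.
Reference: AP of size 7 gives K = 13/7 ≈ 1.8571; a fully generic set of size 7 gives K ≈ 4.0000.

|A| = 7, |A + A| = 28, K = 28/7 = 4/1.


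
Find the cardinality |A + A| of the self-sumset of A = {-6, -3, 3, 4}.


A + A = {a + a' : a, a' ∈ A}; |A| = 4.
General bounds: 2|A| - 1 ≤ |A + A| ≤ |A|(|A|+1)/2, i.e. 7 ≤ |A + A| ≤ 10.
Lower bound 2|A|-1 is attained iff A is an arithmetic progression.
Enumerate sums a + a' for a ≤ a' (symmetric, so this suffices):
a = -6: -6+-6=-12, -6+-3=-9, -6+3=-3, -6+4=-2
a = -3: -3+-3=-6, -3+3=0, -3+4=1
a = 3: 3+3=6, 3+4=7
a = 4: 4+4=8
Distinct sums: {-12, -9, -6, -3, -2, 0, 1, 6, 7, 8}
|A + A| = 10

|A + A| = 10


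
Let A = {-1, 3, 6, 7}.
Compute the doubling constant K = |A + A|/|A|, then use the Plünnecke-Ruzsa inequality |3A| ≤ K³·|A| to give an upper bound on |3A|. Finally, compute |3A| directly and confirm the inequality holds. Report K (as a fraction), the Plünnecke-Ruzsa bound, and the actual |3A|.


|A| = 4.
Step 1: Compute A + A by enumerating all 16 pairs.
A + A = {-2, 2, 5, 6, 9, 10, 12, 13, 14}, so |A + A| = 9.
Step 2: Doubling constant K = |A + A|/|A| = 9/4 = 9/4 ≈ 2.2500.
Step 3: Plünnecke-Ruzsa gives |3A| ≤ K³·|A| = (2.2500)³ · 4 ≈ 45.5625.
Step 4: Compute 3A = A + A + A directly by enumerating all triples (a,b,c) ∈ A³; |3A| = 16.
Step 5: Check 16 ≤ 45.5625? Yes ✓.

K = 9/4, Plünnecke-Ruzsa bound K³|A| ≈ 45.5625, |3A| = 16, inequality holds.


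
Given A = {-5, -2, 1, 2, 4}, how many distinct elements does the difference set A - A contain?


A - A = {a - a' : a, a' ∈ A}; |A| = 5.
Bounds: 2|A|-1 ≤ |A - A| ≤ |A|² - |A| + 1, i.e. 9 ≤ |A - A| ≤ 21.
Note: 0 ∈ A - A always (from a - a). The set is symmetric: if d ∈ A - A then -d ∈ A - A.
Enumerate nonzero differences d = a - a' with a > a' (then include -d):
Positive differences: {1, 2, 3, 4, 6, 7, 9}
Full difference set: {0} ∪ (positive diffs) ∪ (negative diffs).
|A - A| = 1 + 2·7 = 15 (matches direct enumeration: 15).

|A - A| = 15


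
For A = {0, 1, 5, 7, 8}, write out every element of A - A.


A - A = {a - a' : a, a' ∈ A}.
Compute a - a' for each ordered pair (a, a'):
a = 0: 0-0=0, 0-1=-1, 0-5=-5, 0-7=-7, 0-8=-8
a = 1: 1-0=1, 1-1=0, 1-5=-4, 1-7=-6, 1-8=-7
a = 5: 5-0=5, 5-1=4, 5-5=0, 5-7=-2, 5-8=-3
a = 7: 7-0=7, 7-1=6, 7-5=2, 7-7=0, 7-8=-1
a = 8: 8-0=8, 8-1=7, 8-5=3, 8-7=1, 8-8=0
Collecting distinct values (and noting 0 appears from a-a):
A - A = {-8, -7, -6, -5, -4, -3, -2, -1, 0, 1, 2, 3, 4, 5, 6, 7, 8}
|A - A| = 17

A - A = {-8, -7, -6, -5, -4, -3, -2, -1, 0, 1, 2, 3, 4, 5, 6, 7, 8}


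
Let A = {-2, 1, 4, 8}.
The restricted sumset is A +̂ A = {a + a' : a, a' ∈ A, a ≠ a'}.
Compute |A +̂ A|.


Restricted sumset: A +̂ A = {a + a' : a ∈ A, a' ∈ A, a ≠ a'}.
Equivalently, take A + A and drop any sum 2a that is achievable ONLY as a + a for a ∈ A (i.e. sums representable only with equal summands).
Enumerate pairs (a, a') with a < a' (symmetric, so each unordered pair gives one sum; this covers all a ≠ a'):
  -2 + 1 = -1
  -2 + 4 = 2
  -2 + 8 = 6
  1 + 4 = 5
  1 + 8 = 9
  4 + 8 = 12
Collected distinct sums: {-1, 2, 5, 6, 9, 12}
|A +̂ A| = 6
(Reference bound: |A +̂ A| ≥ 2|A| - 3 for |A| ≥ 2, with |A| = 4 giving ≥ 5.)

|A +̂ A| = 6


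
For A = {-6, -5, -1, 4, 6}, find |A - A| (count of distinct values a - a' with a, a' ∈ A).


A - A = {a - a' : a, a' ∈ A}; |A| = 5.
Bounds: 2|A|-1 ≤ |A - A| ≤ |A|² - |A| + 1, i.e. 9 ≤ |A - A| ≤ 21.
Note: 0 ∈ A - A always (from a - a). The set is symmetric: if d ∈ A - A then -d ∈ A - A.
Enumerate nonzero differences d = a - a' with a > a' (then include -d):
Positive differences: {1, 2, 4, 5, 7, 9, 10, 11, 12}
Full difference set: {0} ∪ (positive diffs) ∪ (negative diffs).
|A - A| = 1 + 2·9 = 19 (matches direct enumeration: 19).

|A - A| = 19


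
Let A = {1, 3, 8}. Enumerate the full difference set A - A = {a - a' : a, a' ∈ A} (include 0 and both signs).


A - A = {a - a' : a, a' ∈ A}.
Compute a - a' for each ordered pair (a, a'):
a = 1: 1-1=0, 1-3=-2, 1-8=-7
a = 3: 3-1=2, 3-3=0, 3-8=-5
a = 8: 8-1=7, 8-3=5, 8-8=0
Collecting distinct values (and noting 0 appears from a-a):
A - A = {-7, -5, -2, 0, 2, 5, 7}
|A - A| = 7

A - A = {-7, -5, -2, 0, 2, 5, 7}


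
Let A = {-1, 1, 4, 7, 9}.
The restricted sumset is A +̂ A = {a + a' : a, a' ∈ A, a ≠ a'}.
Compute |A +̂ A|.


Restricted sumset: A +̂ A = {a + a' : a ∈ A, a' ∈ A, a ≠ a'}.
Equivalently, take A + A and drop any sum 2a that is achievable ONLY as a + a for a ∈ A (i.e. sums representable only with equal summands).
Enumerate pairs (a, a') with a < a' (symmetric, so each unordered pair gives one sum; this covers all a ≠ a'):
  -1 + 1 = 0
  -1 + 4 = 3
  -1 + 7 = 6
  -1 + 9 = 8
  1 + 4 = 5
  1 + 7 = 8
  1 + 9 = 10
  4 + 7 = 11
  4 + 9 = 13
  7 + 9 = 16
Collected distinct sums: {0, 3, 5, 6, 8, 10, 11, 13, 16}
|A +̂ A| = 9
(Reference bound: |A +̂ A| ≥ 2|A| - 3 for |A| ≥ 2, with |A| = 5 giving ≥ 7.)

|A +̂ A| = 9


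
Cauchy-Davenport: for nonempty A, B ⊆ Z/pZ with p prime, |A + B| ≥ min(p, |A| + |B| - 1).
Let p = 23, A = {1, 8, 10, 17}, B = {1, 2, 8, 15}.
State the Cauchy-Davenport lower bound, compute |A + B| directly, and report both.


Cauchy-Davenport: |A + B| ≥ min(p, |A| + |B| - 1) for A, B nonempty in Z/pZ.
|A| = 4, |B| = 4, p = 23.
CD lower bound = min(23, 4 + 4 - 1) = min(23, 7) = 7.
Compute A + B mod 23 directly:
a = 1: 1+1=2, 1+2=3, 1+8=9, 1+15=16
a = 8: 8+1=9, 8+2=10, 8+8=16, 8+15=0
a = 10: 10+1=11, 10+2=12, 10+8=18, 10+15=2
a = 17: 17+1=18, 17+2=19, 17+8=2, 17+15=9
A + B = {0, 2, 3, 9, 10, 11, 12, 16, 18, 19}, so |A + B| = 10.
Verify: 10 ≥ 7? Yes ✓.

CD lower bound = 7, actual |A + B| = 10.


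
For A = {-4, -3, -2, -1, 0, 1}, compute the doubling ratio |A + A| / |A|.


|A| = 6.
Compute A + A by enumerating all 36 pairs.
A + A = {-8, -7, -6, -5, -4, -3, -2, -1, 0, 1, 2}, so |A + A| = 11.
K = |A + A| / |A| = 11/6 (already in lowest terms) ≈ 1.8333.
Reference: AP of size 6 gives K = 11/6 ≈ 1.8333; a fully generic set of size 6 gives K ≈ 3.5000.

|A| = 6, |A + A| = 11, K = 11/6.


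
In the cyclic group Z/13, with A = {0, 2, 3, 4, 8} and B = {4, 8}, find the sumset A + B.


Work in Z/13Z: reduce every sum a + b modulo 13.
Enumerate all 10 pairs:
a = 0: 0+4=4, 0+8=8
a = 2: 2+4=6, 2+8=10
a = 3: 3+4=7, 3+8=11
a = 4: 4+4=8, 4+8=12
a = 8: 8+4=12, 8+8=3
Distinct residues collected: {3, 4, 6, 7, 8, 10, 11, 12}
|A + B| = 8 (out of 13 total residues).

A + B = {3, 4, 6, 7, 8, 10, 11, 12}


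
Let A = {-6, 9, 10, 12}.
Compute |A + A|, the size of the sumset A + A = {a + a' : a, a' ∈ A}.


A + A = {a + a' : a, a' ∈ A}; |A| = 4.
General bounds: 2|A| - 1 ≤ |A + A| ≤ |A|(|A|+1)/2, i.e. 7 ≤ |A + A| ≤ 10.
Lower bound 2|A|-1 is attained iff A is an arithmetic progression.
Enumerate sums a + a' for a ≤ a' (symmetric, so this suffices):
a = -6: -6+-6=-12, -6+9=3, -6+10=4, -6+12=6
a = 9: 9+9=18, 9+10=19, 9+12=21
a = 10: 10+10=20, 10+12=22
a = 12: 12+12=24
Distinct sums: {-12, 3, 4, 6, 18, 19, 20, 21, 22, 24}
|A + A| = 10

|A + A| = 10


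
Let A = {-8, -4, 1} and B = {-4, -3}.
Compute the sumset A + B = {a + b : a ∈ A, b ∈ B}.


A + B = {a + b : a ∈ A, b ∈ B}.
Enumerate all |A|·|B| = 3·2 = 6 pairs (a, b) and collect distinct sums.
a = -8: -8+-4=-12, -8+-3=-11
a = -4: -4+-4=-8, -4+-3=-7
a = 1: 1+-4=-3, 1+-3=-2
Collecting distinct sums: A + B = {-12, -11, -8, -7, -3, -2}
|A + B| = 6

A + B = {-12, -11, -8, -7, -3, -2}


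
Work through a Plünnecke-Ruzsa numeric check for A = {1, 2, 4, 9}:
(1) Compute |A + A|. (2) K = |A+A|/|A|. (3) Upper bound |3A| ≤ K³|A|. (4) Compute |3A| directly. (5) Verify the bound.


|A| = 4.
Step 1: Compute A + A by enumerating all 16 pairs.
A + A = {2, 3, 4, 5, 6, 8, 10, 11, 13, 18}, so |A + A| = 10.
Step 2: Doubling constant K = |A + A|/|A| = 10/4 = 10/4 ≈ 2.5000.
Step 3: Plünnecke-Ruzsa gives |3A| ≤ K³·|A| = (2.5000)³ · 4 ≈ 62.5000.
Step 4: Compute 3A = A + A + A directly by enumerating all triples (a,b,c) ∈ A³; |3A| = 18.
Step 5: Check 18 ≤ 62.5000? Yes ✓.

K = 10/4, Plünnecke-Ruzsa bound K³|A| ≈ 62.5000, |3A| = 18, inequality holds.


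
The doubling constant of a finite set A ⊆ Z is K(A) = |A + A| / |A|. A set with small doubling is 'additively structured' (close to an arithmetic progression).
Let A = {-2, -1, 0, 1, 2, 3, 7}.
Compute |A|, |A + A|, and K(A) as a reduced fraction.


|A| = 7.
Compute A + A by enumerating all 49 pairs.
A + A = {-4, -3, -2, -1, 0, 1, 2, 3, 4, 5, 6, 7, 8, 9, 10, 14}, so |A + A| = 16.
K = |A + A| / |A| = 16/7 (already in lowest terms) ≈ 2.2857.
Reference: AP of size 7 gives K = 13/7 ≈ 1.8571; a fully generic set of size 7 gives K ≈ 4.0000.

|A| = 7, |A + A| = 16, K = 16/7.


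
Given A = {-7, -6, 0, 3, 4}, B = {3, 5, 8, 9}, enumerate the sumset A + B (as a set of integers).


A + B = {a + b : a ∈ A, b ∈ B}.
Enumerate all |A|·|B| = 5·4 = 20 pairs (a, b) and collect distinct sums.
a = -7: -7+3=-4, -7+5=-2, -7+8=1, -7+9=2
a = -6: -6+3=-3, -6+5=-1, -6+8=2, -6+9=3
a = 0: 0+3=3, 0+5=5, 0+8=8, 0+9=9
a = 3: 3+3=6, 3+5=8, 3+8=11, 3+9=12
a = 4: 4+3=7, 4+5=9, 4+8=12, 4+9=13
Collecting distinct sums: A + B = {-4, -3, -2, -1, 1, 2, 3, 5, 6, 7, 8, 9, 11, 12, 13}
|A + B| = 15

A + B = {-4, -3, -2, -1, 1, 2, 3, 5, 6, 7, 8, 9, 11, 12, 13}


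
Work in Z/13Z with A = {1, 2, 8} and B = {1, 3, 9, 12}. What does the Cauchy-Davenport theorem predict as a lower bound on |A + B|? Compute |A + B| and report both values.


Cauchy-Davenport: |A + B| ≥ min(p, |A| + |B| - 1) for A, B nonempty in Z/pZ.
|A| = 3, |B| = 4, p = 13.
CD lower bound = min(13, 3 + 4 - 1) = min(13, 6) = 6.
Compute A + B mod 13 directly:
a = 1: 1+1=2, 1+3=4, 1+9=10, 1+12=0
a = 2: 2+1=3, 2+3=5, 2+9=11, 2+12=1
a = 8: 8+1=9, 8+3=11, 8+9=4, 8+12=7
A + B = {0, 1, 2, 3, 4, 5, 7, 9, 10, 11}, so |A + B| = 10.
Verify: 10 ≥ 6? Yes ✓.

CD lower bound = 6, actual |A + B| = 10.


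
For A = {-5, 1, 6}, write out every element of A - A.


A - A = {a - a' : a, a' ∈ A}.
Compute a - a' for each ordered pair (a, a'):
a = -5: -5--5=0, -5-1=-6, -5-6=-11
a = 1: 1--5=6, 1-1=0, 1-6=-5
a = 6: 6--5=11, 6-1=5, 6-6=0
Collecting distinct values (and noting 0 appears from a-a):
A - A = {-11, -6, -5, 0, 5, 6, 11}
|A - A| = 7

A - A = {-11, -6, -5, 0, 5, 6, 11}


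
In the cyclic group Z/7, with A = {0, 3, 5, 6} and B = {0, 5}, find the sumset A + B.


Work in Z/7Z: reduce every sum a + b modulo 7.
Enumerate all 8 pairs:
a = 0: 0+0=0, 0+5=5
a = 3: 3+0=3, 3+5=1
a = 5: 5+0=5, 5+5=3
a = 6: 6+0=6, 6+5=4
Distinct residues collected: {0, 1, 3, 4, 5, 6}
|A + B| = 6 (out of 7 total residues).

A + B = {0, 1, 3, 4, 5, 6}


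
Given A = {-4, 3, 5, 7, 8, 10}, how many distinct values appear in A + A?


A + A = {a + a' : a, a' ∈ A}; |A| = 6.
General bounds: 2|A| - 1 ≤ |A + A| ≤ |A|(|A|+1)/2, i.e. 11 ≤ |A + A| ≤ 21.
Lower bound 2|A|-1 is attained iff A is an arithmetic progression.
Enumerate sums a + a' for a ≤ a' (symmetric, so this suffices):
a = -4: -4+-4=-8, -4+3=-1, -4+5=1, -4+7=3, -4+8=4, -4+10=6
a = 3: 3+3=6, 3+5=8, 3+7=10, 3+8=11, 3+10=13
a = 5: 5+5=10, 5+7=12, 5+8=13, 5+10=15
a = 7: 7+7=14, 7+8=15, 7+10=17
a = 8: 8+8=16, 8+10=18
a = 10: 10+10=20
Distinct sums: {-8, -1, 1, 3, 4, 6, 8, 10, 11, 12, 13, 14, 15, 16, 17, 18, 20}
|A + A| = 17

|A + A| = 17


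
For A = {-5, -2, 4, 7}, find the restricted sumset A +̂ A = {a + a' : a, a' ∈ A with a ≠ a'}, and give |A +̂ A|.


Restricted sumset: A +̂ A = {a + a' : a ∈ A, a' ∈ A, a ≠ a'}.
Equivalently, take A + A and drop any sum 2a that is achievable ONLY as a + a for a ∈ A (i.e. sums representable only with equal summands).
Enumerate pairs (a, a') with a < a' (symmetric, so each unordered pair gives one sum; this covers all a ≠ a'):
  -5 + -2 = -7
  -5 + 4 = -1
  -5 + 7 = 2
  -2 + 4 = 2
  -2 + 7 = 5
  4 + 7 = 11
Collected distinct sums: {-7, -1, 2, 5, 11}
|A +̂ A| = 5
(Reference bound: |A +̂ A| ≥ 2|A| - 3 for |A| ≥ 2, with |A| = 4 giving ≥ 5.)

|A +̂ A| = 5


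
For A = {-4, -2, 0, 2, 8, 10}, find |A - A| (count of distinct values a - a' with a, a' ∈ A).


A - A = {a - a' : a, a' ∈ A}; |A| = 6.
Bounds: 2|A|-1 ≤ |A - A| ≤ |A|² - |A| + 1, i.e. 11 ≤ |A - A| ≤ 31.
Note: 0 ∈ A - A always (from a - a). The set is symmetric: if d ∈ A - A then -d ∈ A - A.
Enumerate nonzero differences d = a - a' with a > a' (then include -d):
Positive differences: {2, 4, 6, 8, 10, 12, 14}
Full difference set: {0} ∪ (positive diffs) ∪ (negative diffs).
|A - A| = 1 + 2·7 = 15 (matches direct enumeration: 15).

|A - A| = 15


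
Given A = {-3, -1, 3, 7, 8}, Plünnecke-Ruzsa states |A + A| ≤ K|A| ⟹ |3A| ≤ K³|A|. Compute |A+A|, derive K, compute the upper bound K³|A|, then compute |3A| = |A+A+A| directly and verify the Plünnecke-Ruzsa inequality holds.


|A| = 5.
Step 1: Compute A + A by enumerating all 25 pairs.
A + A = {-6, -4, -2, 0, 2, 4, 5, 6, 7, 10, 11, 14, 15, 16}, so |A + A| = 14.
Step 2: Doubling constant K = |A + A|/|A| = 14/5 = 14/5 ≈ 2.8000.
Step 3: Plünnecke-Ruzsa gives |3A| ≤ K³·|A| = (2.8000)³ · 5 ≈ 109.7600.
Step 4: Compute 3A = A + A + A directly by enumerating all triples (a,b,c) ∈ A³; |3A| = 27.
Step 5: Check 27 ≤ 109.7600? Yes ✓.

K = 14/5, Plünnecke-Ruzsa bound K³|A| ≈ 109.7600, |3A| = 27, inequality holds.


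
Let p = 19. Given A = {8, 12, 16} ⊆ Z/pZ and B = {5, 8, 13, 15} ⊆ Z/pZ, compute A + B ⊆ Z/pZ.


Work in Z/19Z: reduce every sum a + b modulo 19.
Enumerate all 12 pairs:
a = 8: 8+5=13, 8+8=16, 8+13=2, 8+15=4
a = 12: 12+5=17, 12+8=1, 12+13=6, 12+15=8
a = 16: 16+5=2, 16+8=5, 16+13=10, 16+15=12
Distinct residues collected: {1, 2, 4, 5, 6, 8, 10, 12, 13, 16, 17}
|A + B| = 11 (out of 19 total residues).

A + B = {1, 2, 4, 5, 6, 8, 10, 12, 13, 16, 17}


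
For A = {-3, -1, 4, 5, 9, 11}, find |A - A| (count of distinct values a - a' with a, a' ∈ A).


A - A = {a - a' : a, a' ∈ A}; |A| = 6.
Bounds: 2|A|-1 ≤ |A - A| ≤ |A|² - |A| + 1, i.e. 11 ≤ |A - A| ≤ 31.
Note: 0 ∈ A - A always (from a - a). The set is symmetric: if d ∈ A - A then -d ∈ A - A.
Enumerate nonzero differences d = a - a' with a > a' (then include -d):
Positive differences: {1, 2, 4, 5, 6, 7, 8, 10, 12, 14}
Full difference set: {0} ∪ (positive diffs) ∪ (negative diffs).
|A - A| = 1 + 2·10 = 21 (matches direct enumeration: 21).

|A - A| = 21


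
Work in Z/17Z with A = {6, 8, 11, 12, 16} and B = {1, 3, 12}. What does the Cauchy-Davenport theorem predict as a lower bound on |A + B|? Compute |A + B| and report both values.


Cauchy-Davenport: |A + B| ≥ min(p, |A| + |B| - 1) for A, B nonempty in Z/pZ.
|A| = 5, |B| = 3, p = 17.
CD lower bound = min(17, 5 + 3 - 1) = min(17, 7) = 7.
Compute A + B mod 17 directly:
a = 6: 6+1=7, 6+3=9, 6+12=1
a = 8: 8+1=9, 8+3=11, 8+12=3
a = 11: 11+1=12, 11+3=14, 11+12=6
a = 12: 12+1=13, 12+3=15, 12+12=7
a = 16: 16+1=0, 16+3=2, 16+12=11
A + B = {0, 1, 2, 3, 6, 7, 9, 11, 12, 13, 14, 15}, so |A + B| = 12.
Verify: 12 ≥ 7? Yes ✓.

CD lower bound = 7, actual |A + B| = 12.


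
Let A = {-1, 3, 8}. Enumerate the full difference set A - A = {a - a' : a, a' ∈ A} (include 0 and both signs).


A - A = {a - a' : a, a' ∈ A}.
Compute a - a' for each ordered pair (a, a'):
a = -1: -1--1=0, -1-3=-4, -1-8=-9
a = 3: 3--1=4, 3-3=0, 3-8=-5
a = 8: 8--1=9, 8-3=5, 8-8=0
Collecting distinct values (and noting 0 appears from a-a):
A - A = {-9, -5, -4, 0, 4, 5, 9}
|A - A| = 7

A - A = {-9, -5, -4, 0, 4, 5, 9}


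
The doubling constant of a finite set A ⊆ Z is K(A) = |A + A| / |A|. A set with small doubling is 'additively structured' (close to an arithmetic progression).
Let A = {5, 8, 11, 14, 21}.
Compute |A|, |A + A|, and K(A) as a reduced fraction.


|A| = 5.
Compute A + A by enumerating all 25 pairs.
A + A = {10, 13, 16, 19, 22, 25, 26, 28, 29, 32, 35, 42}, so |A + A| = 12.
K = |A + A| / |A| = 12/5 (already in lowest terms) ≈ 2.4000.
Reference: AP of size 5 gives K = 9/5 ≈ 1.8000; a fully generic set of size 5 gives K ≈ 3.0000.

|A| = 5, |A + A| = 12, K = 12/5.


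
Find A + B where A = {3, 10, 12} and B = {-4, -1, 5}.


A + B = {a + b : a ∈ A, b ∈ B}.
Enumerate all |A|·|B| = 3·3 = 9 pairs (a, b) and collect distinct sums.
a = 3: 3+-4=-1, 3+-1=2, 3+5=8
a = 10: 10+-4=6, 10+-1=9, 10+5=15
a = 12: 12+-4=8, 12+-1=11, 12+5=17
Collecting distinct sums: A + B = {-1, 2, 6, 8, 9, 11, 15, 17}
|A + B| = 8

A + B = {-1, 2, 6, 8, 9, 11, 15, 17}


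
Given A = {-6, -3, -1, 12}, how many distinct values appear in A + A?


A + A = {a + a' : a, a' ∈ A}; |A| = 4.
General bounds: 2|A| - 1 ≤ |A + A| ≤ |A|(|A|+1)/2, i.e. 7 ≤ |A + A| ≤ 10.
Lower bound 2|A|-1 is attained iff A is an arithmetic progression.
Enumerate sums a + a' for a ≤ a' (symmetric, so this suffices):
a = -6: -6+-6=-12, -6+-3=-9, -6+-1=-7, -6+12=6
a = -3: -3+-3=-6, -3+-1=-4, -3+12=9
a = -1: -1+-1=-2, -1+12=11
a = 12: 12+12=24
Distinct sums: {-12, -9, -7, -6, -4, -2, 6, 9, 11, 24}
|A + A| = 10

|A + A| = 10


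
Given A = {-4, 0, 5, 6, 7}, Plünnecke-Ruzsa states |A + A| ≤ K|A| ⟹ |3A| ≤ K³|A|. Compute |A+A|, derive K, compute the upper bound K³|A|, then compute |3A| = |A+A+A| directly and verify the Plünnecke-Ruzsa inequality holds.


|A| = 5.
Step 1: Compute A + A by enumerating all 25 pairs.
A + A = {-8, -4, 0, 1, 2, 3, 5, 6, 7, 10, 11, 12, 13, 14}, so |A + A| = 14.
Step 2: Doubling constant K = |A + A|/|A| = 14/5 = 14/5 ≈ 2.8000.
Step 3: Plünnecke-Ruzsa gives |3A| ≤ K³·|A| = (2.8000)³ · 5 ≈ 109.7600.
Step 4: Compute 3A = A + A + A directly by enumerating all triples (a,b,c) ∈ A³; |3A| = 27.
Step 5: Check 27 ≤ 109.7600? Yes ✓.

K = 14/5, Plünnecke-Ruzsa bound K³|A| ≈ 109.7600, |3A| = 27, inequality holds.


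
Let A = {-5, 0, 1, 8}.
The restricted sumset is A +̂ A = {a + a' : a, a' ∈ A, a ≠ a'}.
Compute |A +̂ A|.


Restricted sumset: A +̂ A = {a + a' : a ∈ A, a' ∈ A, a ≠ a'}.
Equivalently, take A + A and drop any sum 2a that is achievable ONLY as a + a for a ∈ A (i.e. sums representable only with equal summands).
Enumerate pairs (a, a') with a < a' (symmetric, so each unordered pair gives one sum; this covers all a ≠ a'):
  -5 + 0 = -5
  -5 + 1 = -4
  -5 + 8 = 3
  0 + 1 = 1
  0 + 8 = 8
  1 + 8 = 9
Collected distinct sums: {-5, -4, 1, 3, 8, 9}
|A +̂ A| = 6
(Reference bound: |A +̂ A| ≥ 2|A| - 3 for |A| ≥ 2, with |A| = 4 giving ≥ 5.)

|A +̂ A| = 6


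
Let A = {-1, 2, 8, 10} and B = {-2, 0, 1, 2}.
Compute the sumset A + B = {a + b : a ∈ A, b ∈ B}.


A + B = {a + b : a ∈ A, b ∈ B}.
Enumerate all |A|·|B| = 4·4 = 16 pairs (a, b) and collect distinct sums.
a = -1: -1+-2=-3, -1+0=-1, -1+1=0, -1+2=1
a = 2: 2+-2=0, 2+0=2, 2+1=3, 2+2=4
a = 8: 8+-2=6, 8+0=8, 8+1=9, 8+2=10
a = 10: 10+-2=8, 10+0=10, 10+1=11, 10+2=12
Collecting distinct sums: A + B = {-3, -1, 0, 1, 2, 3, 4, 6, 8, 9, 10, 11, 12}
|A + B| = 13

A + B = {-3, -1, 0, 1, 2, 3, 4, 6, 8, 9, 10, 11, 12}


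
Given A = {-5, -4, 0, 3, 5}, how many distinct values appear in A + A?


A + A = {a + a' : a, a' ∈ A}; |A| = 5.
General bounds: 2|A| - 1 ≤ |A + A| ≤ |A|(|A|+1)/2, i.e. 9 ≤ |A + A| ≤ 15.
Lower bound 2|A|-1 is attained iff A is an arithmetic progression.
Enumerate sums a + a' for a ≤ a' (symmetric, so this suffices):
a = -5: -5+-5=-10, -5+-4=-9, -5+0=-5, -5+3=-2, -5+5=0
a = -4: -4+-4=-8, -4+0=-4, -4+3=-1, -4+5=1
a = 0: 0+0=0, 0+3=3, 0+5=5
a = 3: 3+3=6, 3+5=8
a = 5: 5+5=10
Distinct sums: {-10, -9, -8, -5, -4, -2, -1, 0, 1, 3, 5, 6, 8, 10}
|A + A| = 14

|A + A| = 14
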